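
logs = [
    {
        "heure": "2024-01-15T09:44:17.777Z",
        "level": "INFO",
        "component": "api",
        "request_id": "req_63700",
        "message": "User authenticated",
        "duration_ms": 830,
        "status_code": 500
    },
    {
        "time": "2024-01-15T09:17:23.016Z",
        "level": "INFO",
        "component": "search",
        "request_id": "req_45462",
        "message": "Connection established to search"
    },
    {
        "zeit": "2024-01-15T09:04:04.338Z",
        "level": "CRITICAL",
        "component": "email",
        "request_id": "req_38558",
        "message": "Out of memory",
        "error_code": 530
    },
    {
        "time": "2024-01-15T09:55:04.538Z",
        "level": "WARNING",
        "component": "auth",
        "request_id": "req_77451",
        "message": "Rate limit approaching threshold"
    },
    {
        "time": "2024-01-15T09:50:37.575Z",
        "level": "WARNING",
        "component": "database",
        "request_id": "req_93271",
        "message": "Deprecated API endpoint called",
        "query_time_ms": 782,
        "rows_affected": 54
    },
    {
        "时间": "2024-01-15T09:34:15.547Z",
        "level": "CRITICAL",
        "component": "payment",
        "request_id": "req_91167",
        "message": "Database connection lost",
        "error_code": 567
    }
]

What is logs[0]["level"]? "INFO"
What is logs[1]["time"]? "2024-01-15T09:17:23.016Z"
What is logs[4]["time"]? "2024-01-15T09:50:37.575Z"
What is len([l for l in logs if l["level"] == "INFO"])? 2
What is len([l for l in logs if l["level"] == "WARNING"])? 2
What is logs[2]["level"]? "CRITICAL"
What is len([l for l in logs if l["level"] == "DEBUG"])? 0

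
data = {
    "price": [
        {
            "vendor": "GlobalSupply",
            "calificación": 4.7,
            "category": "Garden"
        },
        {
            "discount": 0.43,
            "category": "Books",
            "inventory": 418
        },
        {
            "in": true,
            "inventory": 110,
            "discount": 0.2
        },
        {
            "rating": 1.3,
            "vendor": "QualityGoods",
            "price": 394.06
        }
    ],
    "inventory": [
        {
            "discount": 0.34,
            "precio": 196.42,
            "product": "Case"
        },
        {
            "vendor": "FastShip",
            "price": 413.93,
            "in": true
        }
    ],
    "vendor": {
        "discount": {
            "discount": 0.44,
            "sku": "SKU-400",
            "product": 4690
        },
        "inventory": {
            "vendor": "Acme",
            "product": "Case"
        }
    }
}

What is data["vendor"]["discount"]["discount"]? 0.44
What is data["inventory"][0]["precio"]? 196.42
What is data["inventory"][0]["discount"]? 0.34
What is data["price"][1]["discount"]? 0.43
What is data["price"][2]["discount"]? 0.2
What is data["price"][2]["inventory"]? 110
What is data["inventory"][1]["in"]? True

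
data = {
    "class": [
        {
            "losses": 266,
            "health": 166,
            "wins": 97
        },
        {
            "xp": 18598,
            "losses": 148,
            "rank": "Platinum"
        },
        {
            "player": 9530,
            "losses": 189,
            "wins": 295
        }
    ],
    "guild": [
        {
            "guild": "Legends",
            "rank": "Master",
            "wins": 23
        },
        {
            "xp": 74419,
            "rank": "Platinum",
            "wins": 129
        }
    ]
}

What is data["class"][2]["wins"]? 295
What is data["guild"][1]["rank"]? "Platinum"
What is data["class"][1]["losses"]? 148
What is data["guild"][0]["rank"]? "Master"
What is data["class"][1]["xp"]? 18598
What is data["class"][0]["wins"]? 97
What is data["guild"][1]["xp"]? 74419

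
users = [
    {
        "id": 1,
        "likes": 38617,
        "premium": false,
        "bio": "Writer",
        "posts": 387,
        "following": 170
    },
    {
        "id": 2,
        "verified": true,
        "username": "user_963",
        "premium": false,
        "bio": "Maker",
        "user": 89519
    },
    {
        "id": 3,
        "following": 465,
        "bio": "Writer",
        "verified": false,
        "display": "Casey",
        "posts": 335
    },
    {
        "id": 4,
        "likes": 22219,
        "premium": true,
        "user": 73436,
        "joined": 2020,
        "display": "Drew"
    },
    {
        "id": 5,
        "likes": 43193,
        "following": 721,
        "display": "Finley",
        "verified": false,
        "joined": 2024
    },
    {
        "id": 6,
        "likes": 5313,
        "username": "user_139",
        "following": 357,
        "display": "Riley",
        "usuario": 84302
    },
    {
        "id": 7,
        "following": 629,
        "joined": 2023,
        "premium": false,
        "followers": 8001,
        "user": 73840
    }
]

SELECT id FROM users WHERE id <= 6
[1, 2, 3, 4, 5, 6]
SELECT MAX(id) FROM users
7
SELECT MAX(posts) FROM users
387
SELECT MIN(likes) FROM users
5313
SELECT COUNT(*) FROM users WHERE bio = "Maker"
1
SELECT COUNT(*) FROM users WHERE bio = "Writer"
2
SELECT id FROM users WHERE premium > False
[4]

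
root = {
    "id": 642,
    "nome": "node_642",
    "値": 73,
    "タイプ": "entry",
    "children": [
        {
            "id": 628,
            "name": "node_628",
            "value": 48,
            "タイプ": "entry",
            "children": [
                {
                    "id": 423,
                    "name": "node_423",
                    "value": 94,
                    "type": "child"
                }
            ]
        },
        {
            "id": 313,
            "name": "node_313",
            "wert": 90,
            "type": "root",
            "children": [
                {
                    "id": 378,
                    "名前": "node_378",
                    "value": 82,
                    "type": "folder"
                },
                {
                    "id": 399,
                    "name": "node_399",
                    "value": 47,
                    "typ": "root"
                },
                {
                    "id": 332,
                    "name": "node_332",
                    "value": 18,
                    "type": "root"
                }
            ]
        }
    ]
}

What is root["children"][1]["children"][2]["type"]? "root"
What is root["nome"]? "node_642"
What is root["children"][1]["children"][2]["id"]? 332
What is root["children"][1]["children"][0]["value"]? 82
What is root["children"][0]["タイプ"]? "entry"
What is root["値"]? 73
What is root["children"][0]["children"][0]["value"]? 94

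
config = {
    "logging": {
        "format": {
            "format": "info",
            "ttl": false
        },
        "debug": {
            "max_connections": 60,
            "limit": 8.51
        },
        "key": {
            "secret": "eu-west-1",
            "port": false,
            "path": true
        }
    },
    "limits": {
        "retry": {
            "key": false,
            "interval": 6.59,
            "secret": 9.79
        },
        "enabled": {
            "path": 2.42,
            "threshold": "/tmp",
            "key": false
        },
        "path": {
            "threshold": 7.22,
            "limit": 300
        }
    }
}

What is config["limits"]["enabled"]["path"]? 2.42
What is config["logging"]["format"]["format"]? "info"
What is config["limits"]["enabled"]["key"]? False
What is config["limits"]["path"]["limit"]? 300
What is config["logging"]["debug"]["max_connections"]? 60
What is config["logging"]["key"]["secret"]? "eu-west-1"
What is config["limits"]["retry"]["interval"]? 6.59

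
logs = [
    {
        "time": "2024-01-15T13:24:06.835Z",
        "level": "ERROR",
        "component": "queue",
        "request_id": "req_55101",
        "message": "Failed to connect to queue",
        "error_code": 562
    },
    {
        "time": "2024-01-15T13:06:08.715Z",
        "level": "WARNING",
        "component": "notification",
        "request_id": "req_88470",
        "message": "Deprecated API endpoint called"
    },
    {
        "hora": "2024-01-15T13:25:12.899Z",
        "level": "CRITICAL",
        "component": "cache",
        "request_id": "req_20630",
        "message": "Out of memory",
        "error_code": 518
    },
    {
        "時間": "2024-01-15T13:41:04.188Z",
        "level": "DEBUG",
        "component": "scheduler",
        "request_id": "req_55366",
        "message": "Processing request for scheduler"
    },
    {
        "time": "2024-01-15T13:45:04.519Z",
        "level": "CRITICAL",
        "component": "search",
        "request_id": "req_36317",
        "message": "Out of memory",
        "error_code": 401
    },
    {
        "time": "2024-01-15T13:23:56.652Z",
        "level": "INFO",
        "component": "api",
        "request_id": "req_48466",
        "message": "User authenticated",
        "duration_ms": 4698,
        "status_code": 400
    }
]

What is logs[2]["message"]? "Out of memory"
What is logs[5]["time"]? "2024-01-15T13:23:56.652Z"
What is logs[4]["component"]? "search"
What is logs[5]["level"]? "INFO"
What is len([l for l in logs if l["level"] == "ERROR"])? 1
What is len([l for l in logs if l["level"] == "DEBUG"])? 1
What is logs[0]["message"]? "Failed to connect to queue"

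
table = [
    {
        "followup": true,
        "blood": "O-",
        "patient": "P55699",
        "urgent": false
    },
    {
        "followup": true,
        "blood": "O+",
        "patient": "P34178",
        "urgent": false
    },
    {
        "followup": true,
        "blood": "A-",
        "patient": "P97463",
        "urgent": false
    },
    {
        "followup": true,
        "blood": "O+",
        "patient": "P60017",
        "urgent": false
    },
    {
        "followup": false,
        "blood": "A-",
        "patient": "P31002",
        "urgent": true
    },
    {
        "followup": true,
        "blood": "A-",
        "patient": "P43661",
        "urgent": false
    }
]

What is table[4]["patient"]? "P31002"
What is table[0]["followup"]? True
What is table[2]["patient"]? "P97463"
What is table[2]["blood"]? "A-"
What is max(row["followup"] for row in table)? True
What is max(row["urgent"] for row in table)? True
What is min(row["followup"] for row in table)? False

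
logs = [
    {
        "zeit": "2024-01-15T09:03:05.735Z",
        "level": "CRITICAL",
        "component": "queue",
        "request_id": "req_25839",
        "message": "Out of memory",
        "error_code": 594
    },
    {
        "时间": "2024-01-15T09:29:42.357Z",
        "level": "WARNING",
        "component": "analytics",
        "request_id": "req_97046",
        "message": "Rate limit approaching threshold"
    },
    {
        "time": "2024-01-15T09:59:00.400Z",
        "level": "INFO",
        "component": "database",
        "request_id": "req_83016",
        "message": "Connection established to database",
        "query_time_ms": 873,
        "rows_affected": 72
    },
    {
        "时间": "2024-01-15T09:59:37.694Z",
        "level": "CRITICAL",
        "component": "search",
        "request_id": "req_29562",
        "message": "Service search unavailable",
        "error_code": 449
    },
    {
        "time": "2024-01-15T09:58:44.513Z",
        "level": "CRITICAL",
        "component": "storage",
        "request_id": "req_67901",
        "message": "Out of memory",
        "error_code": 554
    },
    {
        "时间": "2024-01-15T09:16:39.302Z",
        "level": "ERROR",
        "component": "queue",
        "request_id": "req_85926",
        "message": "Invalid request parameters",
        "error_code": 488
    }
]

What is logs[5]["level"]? "ERROR"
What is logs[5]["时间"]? "2024-01-15T09:16:39.302Z"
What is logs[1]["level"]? "WARNING"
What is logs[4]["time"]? "2024-01-15T09:58:44.513Z"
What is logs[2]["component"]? "database"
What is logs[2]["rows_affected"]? 72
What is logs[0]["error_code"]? 594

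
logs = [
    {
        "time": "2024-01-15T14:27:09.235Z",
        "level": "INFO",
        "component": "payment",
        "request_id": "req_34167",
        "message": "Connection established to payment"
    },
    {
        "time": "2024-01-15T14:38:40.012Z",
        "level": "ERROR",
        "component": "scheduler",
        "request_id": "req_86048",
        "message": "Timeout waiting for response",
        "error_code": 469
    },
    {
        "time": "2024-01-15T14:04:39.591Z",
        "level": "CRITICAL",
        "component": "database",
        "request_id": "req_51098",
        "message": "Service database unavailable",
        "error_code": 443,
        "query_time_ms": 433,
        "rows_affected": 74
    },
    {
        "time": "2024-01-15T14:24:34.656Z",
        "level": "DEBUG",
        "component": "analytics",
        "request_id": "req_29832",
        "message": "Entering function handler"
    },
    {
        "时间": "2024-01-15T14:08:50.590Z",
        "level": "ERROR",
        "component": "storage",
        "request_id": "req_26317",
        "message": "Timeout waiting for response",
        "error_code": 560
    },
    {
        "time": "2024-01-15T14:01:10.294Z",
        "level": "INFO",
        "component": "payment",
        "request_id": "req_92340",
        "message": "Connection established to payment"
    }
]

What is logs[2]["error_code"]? 443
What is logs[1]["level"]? "ERROR"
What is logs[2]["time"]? "2024-01-15T14:04:39.591Z"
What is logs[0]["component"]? "payment"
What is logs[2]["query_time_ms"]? 433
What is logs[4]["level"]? "ERROR"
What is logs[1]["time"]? "2024-01-15T14:38:40.012Z"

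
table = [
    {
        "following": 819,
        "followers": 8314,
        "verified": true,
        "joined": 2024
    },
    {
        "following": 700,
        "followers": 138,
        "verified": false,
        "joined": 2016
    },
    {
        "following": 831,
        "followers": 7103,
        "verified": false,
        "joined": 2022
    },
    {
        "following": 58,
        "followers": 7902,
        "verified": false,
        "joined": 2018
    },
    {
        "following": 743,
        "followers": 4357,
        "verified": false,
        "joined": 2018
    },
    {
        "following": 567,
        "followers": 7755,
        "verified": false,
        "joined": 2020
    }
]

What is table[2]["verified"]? False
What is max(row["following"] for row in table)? 831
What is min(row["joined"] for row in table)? 2016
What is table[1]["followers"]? 138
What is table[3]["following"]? 58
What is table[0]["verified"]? True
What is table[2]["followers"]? 7103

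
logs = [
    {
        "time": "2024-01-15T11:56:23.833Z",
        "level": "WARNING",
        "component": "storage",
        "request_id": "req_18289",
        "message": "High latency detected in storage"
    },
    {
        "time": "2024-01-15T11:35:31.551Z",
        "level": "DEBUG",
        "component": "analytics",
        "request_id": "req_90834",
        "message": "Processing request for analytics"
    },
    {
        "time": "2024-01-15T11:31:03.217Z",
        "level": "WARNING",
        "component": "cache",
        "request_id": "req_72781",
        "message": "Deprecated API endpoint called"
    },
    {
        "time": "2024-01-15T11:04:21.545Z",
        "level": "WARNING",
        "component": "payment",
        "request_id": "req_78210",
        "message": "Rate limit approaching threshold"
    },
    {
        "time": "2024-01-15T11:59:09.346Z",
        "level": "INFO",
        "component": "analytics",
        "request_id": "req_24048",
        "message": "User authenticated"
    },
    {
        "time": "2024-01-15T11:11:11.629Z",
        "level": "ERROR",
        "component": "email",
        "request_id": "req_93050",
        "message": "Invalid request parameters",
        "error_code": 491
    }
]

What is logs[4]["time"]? "2024-01-15T11:59:09.346Z"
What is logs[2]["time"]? "2024-01-15T11:31:03.217Z"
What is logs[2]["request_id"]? "req_72781"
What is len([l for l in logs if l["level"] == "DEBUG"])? 1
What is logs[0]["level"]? "WARNING"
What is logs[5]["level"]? "ERROR"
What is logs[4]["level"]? "INFO"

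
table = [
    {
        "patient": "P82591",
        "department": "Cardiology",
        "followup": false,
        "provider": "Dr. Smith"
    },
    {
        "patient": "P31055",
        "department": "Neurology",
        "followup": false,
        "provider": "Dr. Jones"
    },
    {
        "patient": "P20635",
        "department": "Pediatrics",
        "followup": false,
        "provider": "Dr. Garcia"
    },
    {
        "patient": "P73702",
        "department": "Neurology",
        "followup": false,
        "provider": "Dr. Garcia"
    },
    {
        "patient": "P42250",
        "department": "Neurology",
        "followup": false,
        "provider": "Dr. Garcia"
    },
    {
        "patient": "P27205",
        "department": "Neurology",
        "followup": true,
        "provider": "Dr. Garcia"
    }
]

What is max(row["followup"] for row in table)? True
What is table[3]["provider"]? "Dr. Garcia"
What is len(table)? 6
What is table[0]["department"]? "Cardiology"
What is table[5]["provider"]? "Dr. Garcia"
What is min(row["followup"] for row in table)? False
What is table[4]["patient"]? "P42250"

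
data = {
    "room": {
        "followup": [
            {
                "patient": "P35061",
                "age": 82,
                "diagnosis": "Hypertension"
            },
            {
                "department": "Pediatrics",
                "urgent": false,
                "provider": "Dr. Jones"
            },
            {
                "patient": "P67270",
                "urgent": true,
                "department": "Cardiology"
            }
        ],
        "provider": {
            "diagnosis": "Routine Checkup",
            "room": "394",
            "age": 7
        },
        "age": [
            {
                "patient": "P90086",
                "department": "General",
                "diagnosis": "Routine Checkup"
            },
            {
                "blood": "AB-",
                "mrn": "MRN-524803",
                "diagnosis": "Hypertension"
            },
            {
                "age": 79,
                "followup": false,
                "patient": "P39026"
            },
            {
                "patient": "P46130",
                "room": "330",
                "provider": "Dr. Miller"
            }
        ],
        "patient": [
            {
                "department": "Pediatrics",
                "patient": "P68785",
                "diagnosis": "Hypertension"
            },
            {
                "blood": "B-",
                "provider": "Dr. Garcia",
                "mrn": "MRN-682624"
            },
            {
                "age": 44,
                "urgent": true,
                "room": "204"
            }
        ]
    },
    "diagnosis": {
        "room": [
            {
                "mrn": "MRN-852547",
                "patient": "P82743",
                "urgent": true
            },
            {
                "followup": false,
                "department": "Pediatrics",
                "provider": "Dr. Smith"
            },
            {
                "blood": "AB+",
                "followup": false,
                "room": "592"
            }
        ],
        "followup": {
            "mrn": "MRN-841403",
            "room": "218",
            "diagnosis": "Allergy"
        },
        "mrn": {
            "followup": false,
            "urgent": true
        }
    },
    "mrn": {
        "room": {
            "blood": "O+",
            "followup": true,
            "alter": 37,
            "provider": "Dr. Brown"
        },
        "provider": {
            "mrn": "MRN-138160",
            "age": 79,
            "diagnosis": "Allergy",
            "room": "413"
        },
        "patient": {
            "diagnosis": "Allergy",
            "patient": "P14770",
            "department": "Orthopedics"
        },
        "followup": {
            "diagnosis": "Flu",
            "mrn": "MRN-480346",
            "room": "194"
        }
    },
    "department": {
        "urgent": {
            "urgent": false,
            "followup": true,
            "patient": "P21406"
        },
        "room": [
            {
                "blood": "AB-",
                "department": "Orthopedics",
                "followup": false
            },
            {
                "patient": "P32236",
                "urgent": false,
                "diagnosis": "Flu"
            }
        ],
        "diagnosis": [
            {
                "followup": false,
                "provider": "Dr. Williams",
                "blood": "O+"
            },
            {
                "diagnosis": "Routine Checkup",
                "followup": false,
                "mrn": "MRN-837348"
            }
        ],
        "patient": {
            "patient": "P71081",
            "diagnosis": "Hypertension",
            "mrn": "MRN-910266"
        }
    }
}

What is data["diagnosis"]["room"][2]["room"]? "592"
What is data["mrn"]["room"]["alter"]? 37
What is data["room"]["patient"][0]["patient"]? "P68785"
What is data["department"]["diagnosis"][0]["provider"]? "Dr. Williams"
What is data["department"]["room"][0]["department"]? "Orthopedics"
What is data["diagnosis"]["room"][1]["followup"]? False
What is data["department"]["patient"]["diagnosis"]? "Hypertension"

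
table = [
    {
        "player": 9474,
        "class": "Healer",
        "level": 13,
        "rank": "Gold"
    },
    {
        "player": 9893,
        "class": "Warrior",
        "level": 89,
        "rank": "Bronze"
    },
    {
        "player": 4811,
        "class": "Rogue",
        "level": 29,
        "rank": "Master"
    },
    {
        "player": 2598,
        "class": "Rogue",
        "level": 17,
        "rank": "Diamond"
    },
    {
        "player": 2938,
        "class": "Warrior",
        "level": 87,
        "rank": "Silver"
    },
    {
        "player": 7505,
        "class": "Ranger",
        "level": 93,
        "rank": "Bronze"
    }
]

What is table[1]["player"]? 9893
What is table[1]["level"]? 89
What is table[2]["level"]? 29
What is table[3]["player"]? 2598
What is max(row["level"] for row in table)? 93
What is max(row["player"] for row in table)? 9893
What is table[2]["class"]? "Rogue"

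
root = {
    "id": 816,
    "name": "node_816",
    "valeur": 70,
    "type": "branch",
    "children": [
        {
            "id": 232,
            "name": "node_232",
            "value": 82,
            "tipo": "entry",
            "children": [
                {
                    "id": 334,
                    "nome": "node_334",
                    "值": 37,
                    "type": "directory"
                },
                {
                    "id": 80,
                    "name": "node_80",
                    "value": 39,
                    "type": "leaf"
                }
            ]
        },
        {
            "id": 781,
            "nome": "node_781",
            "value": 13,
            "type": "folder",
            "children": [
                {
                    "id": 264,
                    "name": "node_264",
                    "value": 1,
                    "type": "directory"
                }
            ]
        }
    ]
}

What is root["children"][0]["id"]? 232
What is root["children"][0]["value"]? 82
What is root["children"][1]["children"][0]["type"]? "directory"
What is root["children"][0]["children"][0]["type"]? "directory"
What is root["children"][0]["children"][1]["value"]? 39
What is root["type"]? "branch"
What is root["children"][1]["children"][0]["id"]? 264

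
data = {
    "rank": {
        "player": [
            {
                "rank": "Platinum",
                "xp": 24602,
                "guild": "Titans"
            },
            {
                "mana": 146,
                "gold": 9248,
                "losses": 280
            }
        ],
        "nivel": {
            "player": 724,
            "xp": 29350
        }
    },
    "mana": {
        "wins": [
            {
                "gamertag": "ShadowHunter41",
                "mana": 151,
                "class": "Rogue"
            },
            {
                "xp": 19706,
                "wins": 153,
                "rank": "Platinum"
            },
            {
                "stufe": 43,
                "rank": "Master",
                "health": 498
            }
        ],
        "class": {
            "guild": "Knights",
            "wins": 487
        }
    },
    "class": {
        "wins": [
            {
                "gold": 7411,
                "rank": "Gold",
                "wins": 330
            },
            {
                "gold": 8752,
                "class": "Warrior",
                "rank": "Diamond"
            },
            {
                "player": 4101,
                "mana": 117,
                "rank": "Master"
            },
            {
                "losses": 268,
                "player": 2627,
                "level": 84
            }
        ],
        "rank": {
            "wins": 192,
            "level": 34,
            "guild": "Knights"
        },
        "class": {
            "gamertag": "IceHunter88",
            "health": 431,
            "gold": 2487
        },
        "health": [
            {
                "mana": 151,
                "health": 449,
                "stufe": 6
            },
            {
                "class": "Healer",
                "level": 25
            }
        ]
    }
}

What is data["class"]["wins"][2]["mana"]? 117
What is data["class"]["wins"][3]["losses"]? 268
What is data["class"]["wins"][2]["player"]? 4101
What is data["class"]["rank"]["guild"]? "Knights"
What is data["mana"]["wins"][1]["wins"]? 153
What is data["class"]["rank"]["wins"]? 192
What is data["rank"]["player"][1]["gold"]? 9248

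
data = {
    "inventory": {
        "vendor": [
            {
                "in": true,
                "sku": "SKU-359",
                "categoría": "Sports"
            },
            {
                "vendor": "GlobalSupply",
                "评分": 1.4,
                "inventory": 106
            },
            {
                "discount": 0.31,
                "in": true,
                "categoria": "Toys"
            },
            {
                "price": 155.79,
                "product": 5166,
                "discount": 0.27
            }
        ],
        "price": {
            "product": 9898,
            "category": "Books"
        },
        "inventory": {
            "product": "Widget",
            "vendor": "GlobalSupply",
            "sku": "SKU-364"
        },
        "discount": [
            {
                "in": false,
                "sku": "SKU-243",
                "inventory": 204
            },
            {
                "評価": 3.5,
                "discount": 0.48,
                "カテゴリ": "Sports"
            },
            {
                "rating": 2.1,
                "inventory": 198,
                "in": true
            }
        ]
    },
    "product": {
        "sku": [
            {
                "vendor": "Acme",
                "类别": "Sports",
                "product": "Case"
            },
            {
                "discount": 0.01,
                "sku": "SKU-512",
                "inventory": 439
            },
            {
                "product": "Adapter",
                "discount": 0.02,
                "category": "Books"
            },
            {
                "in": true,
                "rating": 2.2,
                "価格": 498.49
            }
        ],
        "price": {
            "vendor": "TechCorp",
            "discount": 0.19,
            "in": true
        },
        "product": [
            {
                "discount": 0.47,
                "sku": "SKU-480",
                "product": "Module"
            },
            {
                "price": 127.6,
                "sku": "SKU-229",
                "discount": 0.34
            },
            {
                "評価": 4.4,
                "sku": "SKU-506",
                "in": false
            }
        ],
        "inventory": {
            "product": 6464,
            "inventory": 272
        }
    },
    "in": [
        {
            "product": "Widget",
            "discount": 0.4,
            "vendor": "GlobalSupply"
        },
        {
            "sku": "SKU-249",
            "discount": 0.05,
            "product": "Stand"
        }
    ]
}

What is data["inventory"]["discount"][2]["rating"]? 2.1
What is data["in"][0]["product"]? "Widget"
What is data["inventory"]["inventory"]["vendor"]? "GlobalSupply"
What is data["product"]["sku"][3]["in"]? True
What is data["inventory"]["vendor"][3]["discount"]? 0.27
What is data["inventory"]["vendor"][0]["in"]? True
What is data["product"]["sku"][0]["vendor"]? "Acme"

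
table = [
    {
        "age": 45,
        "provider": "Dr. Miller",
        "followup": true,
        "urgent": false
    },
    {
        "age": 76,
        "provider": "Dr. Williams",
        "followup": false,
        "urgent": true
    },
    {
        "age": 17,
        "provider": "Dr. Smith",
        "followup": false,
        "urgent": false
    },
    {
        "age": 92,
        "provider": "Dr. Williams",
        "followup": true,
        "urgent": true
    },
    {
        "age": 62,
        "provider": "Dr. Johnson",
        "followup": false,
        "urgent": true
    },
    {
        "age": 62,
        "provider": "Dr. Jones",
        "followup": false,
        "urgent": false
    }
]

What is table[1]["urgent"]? True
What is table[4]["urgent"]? True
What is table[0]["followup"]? True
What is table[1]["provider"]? "Dr. Williams"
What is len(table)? 6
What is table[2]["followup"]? False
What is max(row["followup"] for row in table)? True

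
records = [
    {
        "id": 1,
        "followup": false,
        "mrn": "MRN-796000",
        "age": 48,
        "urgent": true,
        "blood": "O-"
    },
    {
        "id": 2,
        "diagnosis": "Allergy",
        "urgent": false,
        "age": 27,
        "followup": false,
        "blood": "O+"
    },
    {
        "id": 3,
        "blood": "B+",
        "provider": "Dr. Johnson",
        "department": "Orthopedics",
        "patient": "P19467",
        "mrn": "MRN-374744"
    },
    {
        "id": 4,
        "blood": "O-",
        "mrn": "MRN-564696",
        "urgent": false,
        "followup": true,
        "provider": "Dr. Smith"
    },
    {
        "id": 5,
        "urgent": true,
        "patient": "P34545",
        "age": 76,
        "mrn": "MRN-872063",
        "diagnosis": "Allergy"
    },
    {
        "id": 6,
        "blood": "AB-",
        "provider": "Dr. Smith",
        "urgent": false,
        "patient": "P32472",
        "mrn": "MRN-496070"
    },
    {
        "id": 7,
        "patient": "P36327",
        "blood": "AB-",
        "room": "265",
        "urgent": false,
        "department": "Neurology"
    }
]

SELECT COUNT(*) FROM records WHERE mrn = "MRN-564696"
1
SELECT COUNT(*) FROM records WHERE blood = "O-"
2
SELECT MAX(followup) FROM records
True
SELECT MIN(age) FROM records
27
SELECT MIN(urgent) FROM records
False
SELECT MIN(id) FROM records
1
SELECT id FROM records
[1, 2, 3, 4, 5, 6, 7]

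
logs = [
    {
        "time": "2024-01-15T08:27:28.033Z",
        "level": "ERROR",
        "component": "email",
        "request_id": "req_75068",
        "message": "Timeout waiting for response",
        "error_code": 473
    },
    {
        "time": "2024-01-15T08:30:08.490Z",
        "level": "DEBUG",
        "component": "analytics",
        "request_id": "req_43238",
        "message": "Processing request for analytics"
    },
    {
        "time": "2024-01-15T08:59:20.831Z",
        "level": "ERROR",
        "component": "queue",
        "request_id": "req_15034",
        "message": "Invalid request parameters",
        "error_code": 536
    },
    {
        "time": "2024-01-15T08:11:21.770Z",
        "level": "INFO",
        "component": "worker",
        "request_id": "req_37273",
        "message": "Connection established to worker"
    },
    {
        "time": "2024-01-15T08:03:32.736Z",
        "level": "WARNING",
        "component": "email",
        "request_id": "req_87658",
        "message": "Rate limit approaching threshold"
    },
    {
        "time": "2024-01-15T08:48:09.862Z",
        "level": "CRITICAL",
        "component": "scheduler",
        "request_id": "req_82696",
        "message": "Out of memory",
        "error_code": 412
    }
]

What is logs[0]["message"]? "Timeout waiting for response"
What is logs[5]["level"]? "CRITICAL"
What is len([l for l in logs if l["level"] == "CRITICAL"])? 1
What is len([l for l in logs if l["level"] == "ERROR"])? 2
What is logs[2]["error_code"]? 536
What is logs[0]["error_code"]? 473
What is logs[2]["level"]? "ERROR"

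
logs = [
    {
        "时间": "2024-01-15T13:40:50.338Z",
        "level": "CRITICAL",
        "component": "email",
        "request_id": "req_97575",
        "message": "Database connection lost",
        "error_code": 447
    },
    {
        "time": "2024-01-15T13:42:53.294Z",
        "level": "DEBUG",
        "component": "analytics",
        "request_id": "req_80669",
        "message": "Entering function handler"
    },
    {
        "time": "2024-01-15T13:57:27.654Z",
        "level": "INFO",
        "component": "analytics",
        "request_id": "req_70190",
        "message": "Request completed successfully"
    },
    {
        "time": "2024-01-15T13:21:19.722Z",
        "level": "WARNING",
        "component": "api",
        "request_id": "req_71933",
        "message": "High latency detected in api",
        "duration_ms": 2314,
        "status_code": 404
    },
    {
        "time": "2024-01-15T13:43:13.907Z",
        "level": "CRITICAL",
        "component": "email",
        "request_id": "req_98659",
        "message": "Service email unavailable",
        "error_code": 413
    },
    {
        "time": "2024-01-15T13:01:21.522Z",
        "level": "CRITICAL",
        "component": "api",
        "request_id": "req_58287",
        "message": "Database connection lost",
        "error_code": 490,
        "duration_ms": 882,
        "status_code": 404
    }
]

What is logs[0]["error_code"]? 447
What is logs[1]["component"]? "analytics"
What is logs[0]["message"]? "Database connection lost"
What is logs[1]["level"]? "DEBUG"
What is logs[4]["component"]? "email"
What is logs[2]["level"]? "INFO"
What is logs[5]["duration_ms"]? 882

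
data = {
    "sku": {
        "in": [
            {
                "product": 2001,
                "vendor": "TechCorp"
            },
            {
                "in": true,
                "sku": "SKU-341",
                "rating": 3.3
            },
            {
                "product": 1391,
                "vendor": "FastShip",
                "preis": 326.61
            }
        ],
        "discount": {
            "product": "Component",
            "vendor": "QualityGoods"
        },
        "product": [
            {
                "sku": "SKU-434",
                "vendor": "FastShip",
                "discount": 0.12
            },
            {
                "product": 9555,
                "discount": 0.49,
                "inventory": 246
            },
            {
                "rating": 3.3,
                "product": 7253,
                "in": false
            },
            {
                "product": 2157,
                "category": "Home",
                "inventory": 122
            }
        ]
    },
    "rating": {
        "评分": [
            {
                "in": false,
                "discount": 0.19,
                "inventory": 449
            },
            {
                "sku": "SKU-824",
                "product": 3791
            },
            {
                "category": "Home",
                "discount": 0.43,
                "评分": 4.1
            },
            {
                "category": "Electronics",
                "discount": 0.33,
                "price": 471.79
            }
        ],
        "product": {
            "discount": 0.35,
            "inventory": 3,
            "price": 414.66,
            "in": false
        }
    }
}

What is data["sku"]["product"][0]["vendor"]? "FastShip"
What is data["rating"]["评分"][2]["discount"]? 0.43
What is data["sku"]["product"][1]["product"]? 9555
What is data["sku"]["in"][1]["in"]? True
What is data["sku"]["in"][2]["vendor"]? "FastShip"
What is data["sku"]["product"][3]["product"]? 2157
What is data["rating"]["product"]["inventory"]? 3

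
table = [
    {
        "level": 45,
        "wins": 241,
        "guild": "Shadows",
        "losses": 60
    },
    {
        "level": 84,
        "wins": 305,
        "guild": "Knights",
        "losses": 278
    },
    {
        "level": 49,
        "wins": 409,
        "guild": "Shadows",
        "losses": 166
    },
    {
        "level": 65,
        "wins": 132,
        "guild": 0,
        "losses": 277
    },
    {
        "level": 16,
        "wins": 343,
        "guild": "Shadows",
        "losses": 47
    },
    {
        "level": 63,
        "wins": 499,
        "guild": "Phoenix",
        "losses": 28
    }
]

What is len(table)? 6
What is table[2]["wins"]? 409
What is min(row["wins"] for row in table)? 132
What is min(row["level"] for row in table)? 16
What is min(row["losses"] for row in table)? 28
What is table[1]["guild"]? "Knights"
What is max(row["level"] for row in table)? 84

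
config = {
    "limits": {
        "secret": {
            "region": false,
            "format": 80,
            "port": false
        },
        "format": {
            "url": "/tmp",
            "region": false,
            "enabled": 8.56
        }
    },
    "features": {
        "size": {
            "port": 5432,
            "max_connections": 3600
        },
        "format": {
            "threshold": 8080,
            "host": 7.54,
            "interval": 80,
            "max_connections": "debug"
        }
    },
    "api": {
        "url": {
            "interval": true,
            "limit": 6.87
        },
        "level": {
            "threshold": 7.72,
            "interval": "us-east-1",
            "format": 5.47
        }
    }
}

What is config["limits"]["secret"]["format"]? 80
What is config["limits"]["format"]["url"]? "/tmp"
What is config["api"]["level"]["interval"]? "us-east-1"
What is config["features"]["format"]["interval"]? 80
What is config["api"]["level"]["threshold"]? 7.72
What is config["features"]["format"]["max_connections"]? "debug"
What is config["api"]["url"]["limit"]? 6.87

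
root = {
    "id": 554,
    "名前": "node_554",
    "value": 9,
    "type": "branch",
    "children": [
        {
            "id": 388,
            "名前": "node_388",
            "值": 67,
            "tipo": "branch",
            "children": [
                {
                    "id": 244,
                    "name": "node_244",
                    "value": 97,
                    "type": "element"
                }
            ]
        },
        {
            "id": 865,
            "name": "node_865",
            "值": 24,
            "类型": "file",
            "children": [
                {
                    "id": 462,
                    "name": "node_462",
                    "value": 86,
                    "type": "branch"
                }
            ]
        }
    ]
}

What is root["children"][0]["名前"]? "node_388"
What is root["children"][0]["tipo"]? "branch"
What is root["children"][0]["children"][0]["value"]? 97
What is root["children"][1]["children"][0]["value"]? 86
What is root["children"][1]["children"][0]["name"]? "node_462"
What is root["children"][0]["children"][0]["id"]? 244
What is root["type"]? "branch"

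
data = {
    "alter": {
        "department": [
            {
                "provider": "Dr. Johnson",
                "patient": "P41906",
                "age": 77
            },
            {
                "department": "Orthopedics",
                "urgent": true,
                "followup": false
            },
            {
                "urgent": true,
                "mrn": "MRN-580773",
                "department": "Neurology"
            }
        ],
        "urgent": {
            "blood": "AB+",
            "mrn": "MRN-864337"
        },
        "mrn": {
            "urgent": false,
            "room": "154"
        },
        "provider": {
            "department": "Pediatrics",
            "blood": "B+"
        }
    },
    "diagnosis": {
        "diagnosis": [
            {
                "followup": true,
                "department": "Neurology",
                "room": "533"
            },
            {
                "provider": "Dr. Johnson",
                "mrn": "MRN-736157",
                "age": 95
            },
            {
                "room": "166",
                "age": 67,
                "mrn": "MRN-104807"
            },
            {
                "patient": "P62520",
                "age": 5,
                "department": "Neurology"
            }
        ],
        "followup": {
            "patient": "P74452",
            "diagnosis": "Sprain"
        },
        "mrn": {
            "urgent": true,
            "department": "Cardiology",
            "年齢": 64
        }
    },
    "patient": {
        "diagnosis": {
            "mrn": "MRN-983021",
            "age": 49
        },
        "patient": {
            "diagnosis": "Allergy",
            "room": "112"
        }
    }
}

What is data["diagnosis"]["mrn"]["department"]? "Cardiology"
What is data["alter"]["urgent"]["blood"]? "AB+"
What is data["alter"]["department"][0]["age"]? 77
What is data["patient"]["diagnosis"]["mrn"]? "MRN-983021"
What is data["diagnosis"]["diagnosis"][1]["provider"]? "Dr. Johnson"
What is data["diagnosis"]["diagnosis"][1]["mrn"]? "MRN-736157"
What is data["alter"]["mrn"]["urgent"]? False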